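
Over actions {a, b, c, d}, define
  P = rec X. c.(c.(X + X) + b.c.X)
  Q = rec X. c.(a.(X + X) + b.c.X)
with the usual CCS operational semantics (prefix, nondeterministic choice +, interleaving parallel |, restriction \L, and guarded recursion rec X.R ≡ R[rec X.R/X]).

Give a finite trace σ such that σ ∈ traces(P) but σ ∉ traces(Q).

cc

Reachable graph of P (4 states):
  p0 = rec X. c.(c.(X + X) + b.c.X) → -c-> p1
  p1 = c.((rec X. c.(c.(X + X) + b.c.X)) + (rec X. c.(c.(X + X) + b.c.X))) + b.c.(rec X. c.(c.(X + X) + b.c.X)) → -b-> p2, -c-> p3
  p2 = c.(rec X. c.(c.(X + X) + b.c.X)) → -c-> p0
  p3 = (rec X. c.(c.(X + X) + b.c.X)) + (rec X. c.(c.(X + X) + b.c.X)) → -c-> p1
Reachable graph of Q (4 states):
  q0 = rec X. c.(a.(X + X) + b.c.X) → -c-> q1
  q1 = a.((rec X. c.(a.(X + X) + b.c.X)) + (rec X. c.(a.(X + X) + b.c.X))) + b.c.(rec X. c.(a.(X + X) + b.c.X)) → -a-> q2, -b-> q3
  q2 = (rec X. c.(a.(X + X) + b.c.X)) + (rec X. c.(a.(X + X) + b.c.X)) → -c-> q1
  q3 = c.(rec X. c.(a.(X + X) + b.c.X)) → -c-> q0
Trace ⟨cc⟩ through P, begin at {p0}:
  [1] c ⇒ {p1}
  [2] c ⇒ {p3}
  — P admits the full trace.
Trace ⟨cc⟩ through Q, begin at {q0}:
  [1] c ⇒ {q1}
  [2] c ⇒ ∅ (Q stuck)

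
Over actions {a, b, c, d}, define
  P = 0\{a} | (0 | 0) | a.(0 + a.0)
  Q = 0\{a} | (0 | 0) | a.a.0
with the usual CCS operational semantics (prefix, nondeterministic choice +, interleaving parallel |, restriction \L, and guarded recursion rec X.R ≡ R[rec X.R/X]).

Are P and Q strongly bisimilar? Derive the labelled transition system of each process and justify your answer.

Reachable graph of P (3 states):
  s0 = 0\{a} | (0 | 0) | a.(0 + a.0) ⊢ —a→ s1
  s1 = 0\{a} | (0 | 0) | (0 + a.0) ⊢ —a→ s2
  s2 = 0\{a} | (0 | 0) | 0 ⊢ ∅
Reachable graph of Q (3 states):
  t0 = 0\{a} | (0 | 0) | a.a.0 ⊢ —a→ t1
  t1 = 0\{a} | (0 | 0) | a.0 ⊢ —a→ t2
  t2 = 0\{a} | (0 | 0) | 0 ⊢ ∅
Bisimilarity quotient blocks:
  B0 = {s0, t0}
  B1 = {s1, t1}
  B2 = {s2, t2}
s0 ∈ B0, t0 ∈ B0 → same block

YES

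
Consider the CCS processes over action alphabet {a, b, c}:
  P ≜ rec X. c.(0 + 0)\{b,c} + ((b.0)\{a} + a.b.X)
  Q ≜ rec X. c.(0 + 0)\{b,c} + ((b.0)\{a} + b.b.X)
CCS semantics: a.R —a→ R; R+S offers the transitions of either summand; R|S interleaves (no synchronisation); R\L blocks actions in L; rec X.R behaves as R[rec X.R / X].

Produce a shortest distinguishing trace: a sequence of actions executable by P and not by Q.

P's transition system — 4 states:
  p0 = rec X. c.(0 + 0)\{b,c} + ((b.0)\{a} + a.b.X) :: --a--▸ p1, --b--▸ p2, --c--▸ p3
  p1 = b.(rec X. c.(0 + 0)\{b,c} + ((b.0)\{a} + a.b.X)) :: --b--▸ p0
  p2 = 0\{a} :: deadlocked
  p3 = (0 + 0)\{b,c} :: deadlocked
Q's transition system — 4 states:
  q0 = rec X. c.(0 + 0)\{b,c} + ((b.0)\{a} + b.b.X) :: --b--▸ q1, --b--▸ q2, --c--▸ q3
  q1 = 0\{a} :: deadlocked
  q2 = b.(rec X. c.(0 + 0)\{b,c} + ((b.0)\{a} + b.b.X)) :: --b--▸ q0
  q3 = (0 + 0)\{b,c} :: deadlocked
Run σ = ⟨a⟩ on P: start {p0}
  [1] a ⇒ {p1}
  — P admits the full trace.
Run σ = ⟨a⟩ on Q: start {q0}
  [1] a ⇒ ∅  — Q cannot continue

a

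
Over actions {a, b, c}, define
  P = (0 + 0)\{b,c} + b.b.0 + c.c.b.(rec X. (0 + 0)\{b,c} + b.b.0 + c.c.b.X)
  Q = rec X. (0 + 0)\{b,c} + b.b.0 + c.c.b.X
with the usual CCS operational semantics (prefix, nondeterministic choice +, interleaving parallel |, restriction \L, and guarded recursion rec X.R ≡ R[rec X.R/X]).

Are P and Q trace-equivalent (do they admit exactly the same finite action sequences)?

Reachable graph of P (6 states):
  p0 = (0 + 0)\{b,c} + b.b.0 + c.c.b.(rec X. (0 + 0)\{b,c} + b.b.0 + c.c.b.X) | -b-> p1, -c-> p2
  p1 = b.0 | -b-> p3
  p2 = c.b.(rec X. (0 + 0)\{b,c} + b.b.0 + c.c.b.X) | -c-> p4
  p3 = 0 | (no moves)
  p4 = b.(rec X. (0 + 0)\{b,c} + b.b.0 + c.c.b.X) | -b-> p5
  p5 = rec X. (0 + 0)\{b,c} + b.b.0 + c.c.b.X | -b-> p1, -c-> p2
Reachable graph of Q (5 states):
  q0 = rec X. (0 + 0)\{b,c} + b.b.0 + c.c.b.X | -b-> q1, -c-> q2
  q1 = b.0 | -b-> q3
  q2 = c.b.(rec X. (0 + 0)\{b,c} + b.b.0 + c.c.b.X) | -c-> q4
  q3 = 0 | (no moves)
  q4 = b.(rec X. (0 + 0)\{b,c} + b.b.0 + c.c.b.X) | -b-> q0
Bisimilarity quotient blocks:
  B0 = {p0, p5, q0}
  B1 = {p2, q2}
  B2 = {p4, q4}
  B3 = {p1, q1}
  B4 = {p3, q3}
p0 ∈ B0, q0 ∈ B0 → same block
Bisimilar ⇒ trace-equivalent.

trace-equivalent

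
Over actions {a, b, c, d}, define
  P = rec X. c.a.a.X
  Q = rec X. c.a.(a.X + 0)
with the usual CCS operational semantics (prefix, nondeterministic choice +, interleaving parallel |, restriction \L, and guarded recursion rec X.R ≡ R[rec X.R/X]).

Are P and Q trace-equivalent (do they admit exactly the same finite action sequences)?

LTS(P): 3 reachable states
  p0 = rec X. c.a.a.X ⊢ =c=> p1
  p1 = a.a.(rec X. c.a.a.X) ⊢ =a=> p2
  p2 = a.(rec X. c.a.a.X) ⊢ =a=> p0
LTS(Q): 3 reachable states
  q0 = rec X. c.a.(a.X + 0) ⊢ =c=> q1
  q1 = a.(a.(rec X. c.a.(a.X + 0)) + 0) ⊢ =a=> q2
  q2 = a.(rec X. c.a.(a.X + 0)) + 0 ⊢ =a=> q0
Partition-refinement fixed point:
  B0 = {p0, q0}
  B1 = {p1, q1}
  B2 = {p2, q2}
p0 ∈ B0, q0 ∈ B0 → same block
Bisimilar ⇒ trace-equivalent.

YES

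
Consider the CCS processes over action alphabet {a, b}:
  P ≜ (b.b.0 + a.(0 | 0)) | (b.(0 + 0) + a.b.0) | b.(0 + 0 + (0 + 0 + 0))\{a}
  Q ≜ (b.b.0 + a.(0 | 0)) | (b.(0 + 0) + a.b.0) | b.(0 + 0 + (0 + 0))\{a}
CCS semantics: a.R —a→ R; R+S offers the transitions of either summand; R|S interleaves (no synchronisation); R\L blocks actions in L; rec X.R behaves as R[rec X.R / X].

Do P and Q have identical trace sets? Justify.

P's transition system — 32 states:
  u0 = (b.b.0 + a.(0 | 0)) | (b.(0 + 0) + a.b.0) | b.(0 + 0 + (0 + 0 + 0))\{a} has moves --a--▸ u1, --a--▸ u2, --b--▸ u3, --b--▸ u4, --b--▸ u5
  u1 = (b.b.0 + a.(0 | 0)) | b.0 | b.(0 + 0 + (0 + 0 + 0))\{a} has moves --a--▸ u6, --b--▸ u7, --b--▸ u8, --b--▸ u9
  u2 = 0 | 0 | (b.(0 + 0) + a.b.0) | b.(0 + 0 + (0 + 0 + 0))\{a} has moves --a--▸ u6, --b--▸ u10, --b--▸ u11
  u3 = (b.b.0 + a.(0 | 0)) | (0 + 0) | b.(0 + 0 + (0 + 0 + 0))\{a} has moves --a--▸ u10, --b--▸ u12, --b--▸ u13
  u4 = (b.b.0 + a.(0 | 0)) | (b.(0 + 0) + a.b.0) | (0 + 0 + (0 + 0 + 0))\{a} has moves --a--▸ u11, --a--▸ u8, --b--▸ u12, --b--▸ u14
  u5 = b.0 | (b.(0 + 0) + a.b.0) | b.(0 + 0 + (0 + 0 + 0))\{a} has moves --a--▸ u9, --b--▸ u13, --b--▸ u14, --b--▸ u15
  u6 = 0 | 0 | b.0 | b.(0 + 0 + (0 + 0 + 0))\{a} has moves --b--▸ u16, --b--▸ u17
  u7 = (b.b.0 + a.(0 | 0)) | 0 | b.(0 + 0 + (0 + 0 + 0))\{a} has moves --a--▸ u16, --b--▸ u18, --b--▸ u19
  u8 = (b.b.0 + a.(0 | 0)) | b.0 | (0 + 0 + (0 + 0 + 0))\{a} has moves --a--▸ u17, --b--▸ u18, --b--▸ u20
  u9 = b.0 | b.0 | b.(0 + 0 + (0 + 0 + 0))\{a} has moves --b--▸ u19, --b--▸ u20, --b--▸ u21
  u10 = 0 | 0 | (0 + 0) | b.(0 + 0 + (0 + 0 + 0))\{a} has moves --b--▸ u22
  u11 = 0 | 0 | (b.(0 + 0) + a.b.0) | (0 + 0 + (0 + 0 + 0))\{a} has moves --a--▸ u17, --b--▸ u22
  u12 = (b.b.0 + a.(0 | 0)) | (0 + 0) | (0 + 0 + (0 + 0 + 0))\{a} has moves --a--▸ u22, --b--▸ u23
  u13 = b.0 | (0 + 0) | b.(0 + 0 + (0 + 0 + 0))\{a} has moves --b--▸ u23, --b--▸ u24
  u14 = b.0 | (b.(0 + 0) + a.b.0) | (0 + 0 + (0 + 0 + 0))\{a} has moves --a--▸ u20, --b--▸ u23, --b--▸ u25
  u15 = 0 | (b.(0 + 0) + a.b.0) | b.(0 + 0 + (0 + 0 + 0))\{a} has moves --a--▸ u21, --b--▸ u24, --b--▸ u25
  u16 = 0 | 0 | 0 | b.(0 + 0 + (0 + 0 + 0))\{a} has moves --b--▸ u26
  u17 = 0 | 0 | b.0 | (0 + 0 + (0 + 0 + 0))\{a} has moves --b--▸ u26
  u18 = (b.b.0 + a.(0 | 0)) | 0 | (0 + 0 + (0 + 0 + 0))\{a} has moves --a--▸ u26, --b--▸ u27
  u19 = b.0 | 0 | b.(0 + 0 + (0 + 0 + 0))\{a} has moves --b--▸ u27, --b--▸ u28
  u20 = b.0 | b.0 | (0 + 0 + (0 + 0 + 0))\{a} has moves --b--▸ u27, --b--▸ u29
  u21 = 0 | b.0 | b.(0 + 0 + (0 + 0 + 0))\{a} has moves --b--▸ u28, --b--▸ u29
  u22 = 0 | 0 | (0 + 0) | (0 + 0 + (0 + 0 + 0))\{a} has moves ∅
  u23 = b.0 | (0 + 0) | (0 + 0 + (0 + 0 + 0))\{a} has moves --b--▸ u30
  u24 = 0 | (0 + 0) | b.(0 + 0 + (0 + 0 + 0))\{a} has moves --b--▸ u30
  u25 = 0 | (b.(0 + 0) + a.b.0) | (0 + 0 + (0 + 0 + 0))\{a} has moves --a--▸ u29, --b--▸ u30
  u26 = 0 | 0 | 0 | (0 + 0 + (0 + 0 + 0))\{a} has moves ∅
  u27 = b.0 | 0 | (0 + 0 + (0 + 0 + 0))\{a} has moves --b--▸ u31
  u28 = 0 | 0 | b.(0 + 0 + (0 + 0 + 0))\{a} has moves --b--▸ u31
  u29 = 0 | b.0 | (0 + 0 + (0 + 0 + 0))\{a} has moves --b--▸ u31
  u30 = 0 | (0 + 0) | (0 + 0 + (0 + 0 + 0))\{a} has moves ∅
  u31 = 0 | 0 | (0 + 0 + (0 + 0 + 0))\{a} has moves ∅
Q's transition system — 32 states:
  v0 = (b.b.0 + a.(0 | 0)) | (b.(0 + 0) + a.b.0) | b.(0 + 0 + (0 + 0))\{a} has moves --a--▸ v1, --a--▸ v2, --b--▸ v3, --b--▸ v4, --b--▸ v5
  v1 = (b.b.0 + a.(0 | 0)) | b.0 | b.(0 + 0 + (0 + 0))\{a} has moves --a--▸ v6, --b--▸ v7, --b--▸ v8, --b--▸ v9
  v2 = 0 | 0 | (b.(0 + 0) + a.b.0) | b.(0 + 0 + (0 + 0))\{a} has moves --a--▸ v6, --b--▸ v10, --b--▸ v11
  v3 = (b.b.0 + a.(0 | 0)) | (0 + 0) | b.(0 + 0 + (0 + 0))\{a} has moves --a--▸ v10, --b--▸ v12, --b--▸ v13
  v4 = (b.b.0 + a.(0 | 0)) | (b.(0 + 0) + a.b.0) | (0 + 0 + (0 + 0))\{a} has moves --a--▸ v11, --a--▸ v8, --b--▸ v12, --b--▸ v14
  v5 = b.0 | (b.(0 + 0) + a.b.0) | b.(0 + 0 + (0 + 0))\{a} has moves --a--▸ v9, --b--▸ v13, --b--▸ v14, --b--▸ v15
  v6 = 0 | 0 | b.0 | b.(0 + 0 + (0 + 0))\{a} has moves --b--▸ v16, --b--▸ v17
  v7 = (b.b.0 + a.(0 | 0)) | 0 | b.(0 + 0 + (0 + 0))\{a} has moves --a--▸ v16, --b--▸ v18, --b--▸ v19
  v8 = (b.b.0 + a.(0 | 0)) | b.0 | (0 + 0 + (0 + 0))\{a} has moves --a--▸ v17, --b--▸ v18, --b--▸ v20
  v9 = b.0 | b.0 | b.(0 + 0 + (0 + 0))\{a} has moves --b--▸ v19, --b--▸ v20, --b--▸ v21
  v10 = 0 | 0 | (0 + 0) | b.(0 + 0 + (0 + 0))\{a} has moves --b--▸ v22
  v11 = 0 | 0 | (b.(0 + 0) + a.b.0) | (0 + 0 + (0 + 0))\{a} has moves --a--▸ v17, --b--▸ v22
  v12 = (b.b.0 + a.(0 | 0)) | (0 + 0) | (0 + 0 + (0 + 0))\{a} has moves --a--▸ v22, --b--▸ v23
  v13 = b.0 | (0 + 0) | b.(0 + 0 + (0 + 0))\{a} has moves --b--▸ v23, --b--▸ v24
  v14 = b.0 | (b.(0 + 0) + a.b.0) | (0 + 0 + (0 + 0))\{a} has moves --a--▸ v20, --b--▸ v23, --b--▸ v25
  v15 = 0 | (b.(0 + 0) + a.b.0) | b.(0 + 0 + (0 + 0))\{a} has moves --a--▸ v21, --b--▸ v24, --b--▸ v25
  v16 = 0 | 0 | 0 | b.(0 + 0 + (0 + 0))\{a} has moves --b--▸ v26
  v17 = 0 | 0 | b.0 | (0 + 0 + (0 + 0))\{a} has moves --b--▸ v26
  v18 = (b.b.0 + a.(0 | 0)) | 0 | (0 + 0 + (0 + 0))\{a} has moves --a--▸ v26, --b--▸ v27
  v19 = b.0 | 0 | b.(0 + 0 + (0 + 0))\{a} has moves --b--▸ v27, --b--▸ v28
  v20 = b.0 | b.0 | (0 + 0 + (0 + 0))\{a} has moves --b--▸ v27, --b--▸ v29
  v21 = 0 | b.0 | b.(0 + 0 + (0 + 0))\{a} has moves --b--▸ v28, --b--▸ v29
  v22 = 0 | 0 | (0 + 0) | (0 + 0 + (0 + 0))\{a} has moves ∅
  v23 = b.0 | (0 + 0) | (0 + 0 + (0 + 0))\{a} has moves --b--▸ v30
  v24 = 0 | (0 + 0) | b.(0 + 0 + (0 + 0))\{a} has moves --b--▸ v30
  v25 = 0 | (b.(0 + 0) + a.b.0) | (0 + 0 + (0 + 0))\{a} has moves --a--▸ v29, --b--▸ v30
  v26 = 0 | 0 | 0 | (0 + 0 + (0 + 0))\{a} has moves ∅
  v27 = b.0 | 0 | (0 + 0 + (0 + 0))\{a} has moves --b--▸ v31
  v28 = 0 | 0 | b.(0 + 0 + (0 + 0))\{a} has moves --b--▸ v31
  v29 = 0 | b.0 | (0 + 0 + (0 + 0))\{a} has moves --b--▸ v31
  v30 = 0 | (0 + 0) | (0 + 0 + (0 + 0))\{a} has moves ∅
  v31 = 0 | 0 | (0 + 0 + (0 + 0))\{a} has moves ∅
Partition-refinement fixed point:
  B0 = {u0, v0}
  B1 = {u5, v5}
  B2 = {u14, u15, u2, v14, v15, v2}
  B3 = {u10, u16, u17, u23, u24, u27, u28, u29, v10, v16, v17, v23, v24, v27, v28, v29}
  B4 = {u22, u26, u30, u31, v22, v26, v30, v31}
  B5 = {u11, u25, v11, v25}
  B6 = {u13, u19, u20, u21, u6, v13, v19, v20, v21, v6}
  B7 = {u9, v9}
  B8 = {u3, u7, u8, v3, v7, v8}
  B9 = {u12, u18, v12, v18}
  B10 = {u4, v4}
  B11 = {u1, v1}
u0 ∈ B0, v0 ∈ B0 → same block
Bisimilar ⇒ trace-equivalent.

trace-equivalent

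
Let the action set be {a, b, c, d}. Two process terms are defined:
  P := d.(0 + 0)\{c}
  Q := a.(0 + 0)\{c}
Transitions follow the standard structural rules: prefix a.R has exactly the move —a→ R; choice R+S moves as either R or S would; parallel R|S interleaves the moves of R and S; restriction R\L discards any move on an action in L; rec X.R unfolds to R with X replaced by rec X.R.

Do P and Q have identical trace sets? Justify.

P's transition system — 2 states:
  s0 = d.(0 + 0)\{c} ⊢ -d-> s1
  s1 = (0 + 0)\{c} ⊢ deadlocked
Q's transition system — 2 states:
  t0 = a.(0 + 0)\{c} ⊢ -a-> t1
  t1 = (0 + 0)\{c} ⊢ deadlocked
Executing d from P (initial set {s0}):
  after d @ step 1: {s1}
  — P admits the full trace.
Executing d from Q (initial set {t0}):
  after d @ step 1: ∅  — Q cannot continue

trace-distinct — witness ⟨d⟩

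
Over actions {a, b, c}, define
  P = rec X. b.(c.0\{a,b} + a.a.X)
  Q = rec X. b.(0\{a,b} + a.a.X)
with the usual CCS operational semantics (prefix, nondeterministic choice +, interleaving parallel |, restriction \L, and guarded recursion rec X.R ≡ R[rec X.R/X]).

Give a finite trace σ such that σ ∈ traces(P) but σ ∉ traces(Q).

P's transition system — 4 states:
  p0 = rec X. b.(c.0\{a,b} + a.a.X) has moves -b-> p1
  p1 = c.0\{a,b} + a.a.(rec X. b.(c.0\{a,b} + a.a.X)) has moves -a-> p2, -c-> p3
  p2 = a.(rec X. b.(c.0\{a,b} + a.a.X)) has moves -a-> p0
  p3 = 0\{a,b} has moves (no moves)
Q's transition system — 3 states:
  q0 = rec X. b.(0\{a,b} + a.a.X) has moves -b-> q1
  q1 = 0\{a,b} + a.a.(rec X. b.(0\{a,b} + a.a.X)) has moves -a-> q2
  q2 = a.(rec X. b.(0\{a,b} + a.a.X)) has moves -a-> q0
Executing bc from P (initial set {p0}):
  [1] b ⇒ {p1}
  [2] c ⇒ {p3}
  P completes σ.
Executing bc from Q (initial set {q0}):
  [1] b ⇒ {q1}
  [2] c ⇒ no successor for Q

bc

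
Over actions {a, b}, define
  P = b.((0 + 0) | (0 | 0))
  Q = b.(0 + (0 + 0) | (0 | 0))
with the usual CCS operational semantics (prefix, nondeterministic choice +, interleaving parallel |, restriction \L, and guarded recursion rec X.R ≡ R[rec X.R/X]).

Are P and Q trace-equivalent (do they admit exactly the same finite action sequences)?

Reachable graph of P (2 states):
  m0 = b.((0 + 0) | (0 | 0)) ⊢ =b=> m1
  m1 = (0 + 0) | (0 | 0) ⊢ stopped
Reachable graph of Q (2 states):
  n0 = b.(0 + (0 + 0) | (0 | 0)) ⊢ =b=> n1
  n1 = 0 + (0 + 0) | (0 | 0) ⊢ stopped
Coarsest stable partition (strong bisimilarity classes):
  B0 = {m0, n0}
  B1 = {m1, n1}
m0 ∈ B0, n0 ∈ B0 → same block
Bisimilar ⇒ trace-equivalent.

traces(P) = traces(Q)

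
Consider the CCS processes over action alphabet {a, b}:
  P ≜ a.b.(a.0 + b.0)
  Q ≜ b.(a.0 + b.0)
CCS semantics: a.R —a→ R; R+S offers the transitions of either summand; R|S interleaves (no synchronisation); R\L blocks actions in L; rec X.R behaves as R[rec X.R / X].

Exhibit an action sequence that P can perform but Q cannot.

P's transition system — 4 states:
  p0 = a.b.(a.0 + b.0) ⊢ =a=> p1
  p1 = b.(a.0 + b.0) ⊢ =b=> p2
  p2 = a.0 + b.0 ⊢ =a=> p3, =b=> p3
  p3 = 0 ⊢ (no moves)
Q's transition system — 3 states:
  q0 = b.(a.0 + b.0) ⊢ =b=> q1
  q1 = a.0 + b.0 ⊢ =a=> q2, =b=> q2
  q2 = 0 ⊢ (no moves)
Trace ⟨a⟩ through P, begin at {p0}:
  after a @ step 1: {p1}
  P completes σ.
Trace ⟨a⟩ through Q, begin at {q0}:
  after a @ step 1: no successor for Q

a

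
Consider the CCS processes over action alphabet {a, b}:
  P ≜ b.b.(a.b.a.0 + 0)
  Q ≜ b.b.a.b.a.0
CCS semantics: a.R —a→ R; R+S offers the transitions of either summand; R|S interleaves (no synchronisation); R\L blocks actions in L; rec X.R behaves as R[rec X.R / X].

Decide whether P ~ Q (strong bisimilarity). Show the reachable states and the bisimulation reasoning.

bisimilar

P's transition system — 6 states:
  u0 = b.b.(a.b.a.0 + 0) ⊢ --b--▸ u1
  u1 = b.(a.b.a.0 + 0) ⊢ --b--▸ u2
  u2 = a.b.a.0 + 0 ⊢ --a--▸ u3
  u3 = b.a.0 ⊢ --b--▸ u4
  u4 = a.0 ⊢ --a--▸ u5
  u5 = 0 ⊢ ∅
Q's transition system — 6 states:
  v0 = b.b.a.b.a.0 ⊢ --b--▸ v1
  v1 = b.a.b.a.0 ⊢ --b--▸ v2
  v2 = a.b.a.0 ⊢ --a--▸ v3
  v3 = b.a.0 ⊢ --b--▸ v4
  v4 = a.0 ⊢ --a--▸ v5
  v5 = 0 ⊢ ∅
Partition-refinement fixed point:
  B0 = {u0, v0}
  B1 = {u1, v1}
  B2 = {u2, v2}
  B3 = {u3, v3}
  B4 = {u4, v4}
  B5 = {u5, v5}
u0 ∈ B0, v0 ∈ B0 → same block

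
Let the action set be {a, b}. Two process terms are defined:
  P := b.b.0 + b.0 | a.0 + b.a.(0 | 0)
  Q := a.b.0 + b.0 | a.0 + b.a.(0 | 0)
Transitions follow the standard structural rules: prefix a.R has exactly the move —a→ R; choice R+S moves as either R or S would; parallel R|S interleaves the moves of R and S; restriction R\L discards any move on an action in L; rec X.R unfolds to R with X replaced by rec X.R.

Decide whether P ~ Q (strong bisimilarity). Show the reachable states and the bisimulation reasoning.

P's transition system — 7 states:
  p0 = b.b.0 + b.0 | a.0 + b.a.(0 | 0) ⊢ =a=> p1, =b=> p2, =b=> p3, =b=> p4
  p1 = b.0 | 0 ⊢ =b=> p5
  p2 = 0 | a.0 ⊢ =a=> p5
  p3 = a.(0 | 0) ⊢ =a=> p5
  p4 = b.0 ⊢ =b=> p6
  p5 = 0 | 0 ⊢ (no moves)
  p6 = 0 ⊢ (no moves)
Q's transition system — 7 states:
  q0 = a.b.0 + b.0 | a.0 + b.a.(0 | 0) ⊢ =a=> q1, =a=> q2, =b=> q3, =b=> q4
  q1 = b.0 ⊢ =b=> q5
  q2 = b.0 | 0 ⊢ =b=> q6
  q3 = 0 | a.0 ⊢ =a=> q6
  q4 = a.(0 | 0) ⊢ =a=> q6
  q5 = 0 ⊢ (no moves)
  q6 = 0 | 0 ⊢ (no moves)
Coarsest stable partition (strong bisimilarity classes):
  B0 = {p0}
  B1 = {p2, p3, q3, q4}
  B2 = {p5, p6, q5, q6}
  B3 = {p1, p4, q1, q2}
  B4 = {q0}
p0 ∈ B0, q0 ∈ B4 → different blocks

P ≁ Q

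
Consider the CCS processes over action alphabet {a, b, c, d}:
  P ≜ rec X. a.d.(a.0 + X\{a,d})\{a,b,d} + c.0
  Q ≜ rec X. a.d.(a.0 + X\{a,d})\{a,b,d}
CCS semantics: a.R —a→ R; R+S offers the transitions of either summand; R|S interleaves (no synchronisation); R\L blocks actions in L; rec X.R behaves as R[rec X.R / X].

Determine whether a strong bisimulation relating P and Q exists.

NO

Reachable graph of P (5 states):
  s0 = rec X. a.d.(a.0 + X\{a,d})\{a,b,d} + c.0 :: --a--▸ s1, --c--▸ s2
  s1 = d.(a.0 + (rec X. a.d.(a.0 + X\{a,d})\{a,b,d} + c.0)\{a,d})\{a,b,d} :: --d--▸ s3
  s2 = 0 :: stopped
  s3 = (a.0 + (rec X. a.d.(a.0 + X\{a,d})\{a,b,d} + c.0)\{a,d})\{a,b,d} :: --c--▸ s4
  s4 = 0\{a,d}\{a,b,d} :: stopped
Reachable graph of Q (3 states):
  t0 = rec X. a.d.(a.0 + X\{a,d})\{a,b,d} :: --a--▸ t1
  t1 = d.(a.0 + (rec X. a.d.(a.0 + X\{a,d})\{a,b,d})\{a,d})\{a,b,d} :: --d--▸ t2
  t2 = (a.0 + (rec X. a.d.(a.0 + X\{a,d})\{a,b,d})\{a,d})\{a,b,d} :: stopped
Coarsest stable partition (strong bisimilarity classes):
  B0 = {s0}
  B1 = {s1}
  B2 = {s3}
  B3 = {s2, s4, t2}
  B4 = {t0}
  B5 = {t1}
s0 ∈ B0, t0 ∈ B4 → different blocks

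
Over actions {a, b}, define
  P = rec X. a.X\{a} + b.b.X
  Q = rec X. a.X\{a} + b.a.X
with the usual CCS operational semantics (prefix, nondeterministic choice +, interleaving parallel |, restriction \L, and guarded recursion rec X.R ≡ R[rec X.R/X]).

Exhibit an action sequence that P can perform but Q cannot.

P's transition system — 4 states:
  u0 = rec X. a.X\{a} + b.b.X ⊢ ··a··> u1, ··b··> u2
  u1 = (rec X. a.X\{a} + b.b.X)\{a} ⊢ ··b··> u3
  u2 = b.(rec X. a.X\{a} + b.b.X) ⊢ ··b··> u0
  u3 = (b.(rec X. a.X\{a} + b.b.X))\{a} ⊢ ··b··> u1
Q's transition system — 4 states:
  v0 = rec X. a.X\{a} + b.a.X ⊢ ··a··> v1, ··b··> v2
  v1 = (rec X. a.X\{a} + b.a.X)\{a} ⊢ ··b··> v3
  v2 = a.(rec X. a.X\{a} + b.a.X) ⊢ ··a··> v0
  v3 = (a.(rec X. a.X\{a} + b.a.X))\{a} ⊢ ·
Executing bb from P (initial set {u0}):
  after b @ step 1: {u2}
  after b @ step 2: {u0}
  — P admits the full trace.
Executing bb from Q (initial set {v0}):
  after b @ step 1: {v2}
  after b @ step 2: ∅ (Q stuck)

bb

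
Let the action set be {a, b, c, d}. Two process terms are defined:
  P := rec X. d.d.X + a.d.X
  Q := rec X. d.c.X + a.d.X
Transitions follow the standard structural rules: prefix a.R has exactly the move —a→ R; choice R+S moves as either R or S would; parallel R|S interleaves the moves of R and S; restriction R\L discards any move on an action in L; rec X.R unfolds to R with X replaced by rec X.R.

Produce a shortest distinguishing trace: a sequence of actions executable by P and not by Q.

Reachable graph of P (2 states):
  s0 = rec X. d.d.X + a.d.X → =a=> s1, =d=> s1
  s1 = d.(rec X. d.d.X + a.d.X) → =d=> s0
Reachable graph of Q (3 states):
  t0 = rec X. d.c.X + a.d.X → =a=> t1, =d=> t2
  t1 = d.(rec X. d.c.X + a.d.X) → =d=> t0
  t2 = c.(rec X. d.c.X + a.d.X) → =c=> t0
Trace ⟨dd⟩ through P, begin at {s0}:
  step 1 (d): {s1}
  step 2 (d): {s0}
  P completes σ.
Trace ⟨dd⟩ through Q, begin at {t0}:
  step 1 (d): {t2}
  step 2 (d): no successor for Q

dd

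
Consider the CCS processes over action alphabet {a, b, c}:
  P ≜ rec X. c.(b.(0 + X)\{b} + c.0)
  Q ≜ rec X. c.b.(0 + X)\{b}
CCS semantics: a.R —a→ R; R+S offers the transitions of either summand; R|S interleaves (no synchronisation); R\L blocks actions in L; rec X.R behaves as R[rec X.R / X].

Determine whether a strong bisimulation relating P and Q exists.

not bisimilar

P's transition system — 6 states:
  s0 = rec X. c.(b.(0 + X)\{b} + c.0) | ··c··> s1
  s1 = b.(0 + (rec X. c.(b.(0 + X)\{b} + c.0)))\{b} + c.0 | ··b··> s2, ··c··> s3
  s2 = (0 + (rec X. c.(b.(0 + X)\{b} + c.0)))\{b} | ··c··> s4
  s3 = 0 | ·
  s4 = (b.(0 + (rec X. c.(b.(0 + X)\{b} + c.0)))\{b} + c.0)\{b} | ··c··> s5
  s5 = 0\{b} | ·
Q's transition system — 4 states:
  t0 = rec X. c.b.(0 + X)\{b} | ··c··> t1
  t1 = b.(0 + (rec X. c.b.(0 + X)\{b}))\{b} | ··b··> t2
  t2 = (0 + (rec X. c.b.(0 + X)\{b}))\{b} | ··c··> t3
  t3 = (b.(0 + (rec X. c.b.(0 + X)\{b}))\{b})\{b} | ·
Coarsest stable partition (strong bisimilarity classes):
  B0 = {s0}
  B1 = {s1}
  B2 = {s3, s5, t3}
  B3 = {s2}
  B4 = {s4, t2}
  B5 = {t0}
  B6 = {t1}
s0 ∈ B0, t0 ∈ B5 → different blocks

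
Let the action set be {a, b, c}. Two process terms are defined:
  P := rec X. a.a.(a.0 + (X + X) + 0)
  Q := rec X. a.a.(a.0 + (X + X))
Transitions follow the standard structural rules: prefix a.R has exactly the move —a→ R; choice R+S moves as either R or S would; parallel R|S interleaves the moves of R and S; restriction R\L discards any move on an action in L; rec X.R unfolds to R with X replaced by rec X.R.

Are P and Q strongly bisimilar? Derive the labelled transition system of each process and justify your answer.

YES

LTS(P): 4 reachable states
  s0 = rec X. a.a.(a.0 + (X + X) + 0) ⊢ ··a··> s1
  s1 = a.(a.0 + ((rec X. a.a.(a.0 + (X + X) + 0)) + (rec X. a.a.(a.0 + (X + X) + 0))) + 0) ⊢ ··a··> s2
  s2 = a.0 + ((rec X. a.a.(a.0 + (X + X) + 0)) + (rec X. a.a.(a.0 + (X + X) + 0))) + 0 ⊢ ··a··> s1, ··a··> s3
  s3 = 0 ⊢ ∅
LTS(Q): 4 reachable states
  t0 = rec X. a.a.(a.0 + (X + X)) ⊢ ··a··> t1
  t1 = a.(a.0 + ((rec X. a.a.(a.0 + (X + X))) + (rec X. a.a.(a.0 + (X + X))))) ⊢ ··a··> t2
  t2 = a.0 + ((rec X. a.a.(a.0 + (X + X))) + (rec X. a.a.(a.0 + (X + X)))) ⊢ ··a··> t1, ··a··> t3
  t3 = 0 ⊢ ∅
Partition-refinement fixed point:
  B0 = {s0, t0}
  B1 = {s1, t1}
  B2 = {s2, t2}
  B3 = {s3, t3}
s0 ∈ B0, t0 ∈ B0 → same block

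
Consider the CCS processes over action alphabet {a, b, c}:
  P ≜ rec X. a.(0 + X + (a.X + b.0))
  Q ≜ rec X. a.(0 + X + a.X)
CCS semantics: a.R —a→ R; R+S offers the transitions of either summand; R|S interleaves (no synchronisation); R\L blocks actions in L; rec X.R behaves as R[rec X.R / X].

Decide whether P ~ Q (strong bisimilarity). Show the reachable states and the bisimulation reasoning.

P ≁ Q

P's transition system — 3 states:
  p0 = rec X. a.(0 + X + (a.X + b.0)) | —a→ p1
  p1 = 0 + (rec X. a.(0 + X + (a.X + b.0))) + (a.(rec X. a.(0 + X + (a.X + b.0))) + b.0) | —a→ p0, —a→ p1, —b→ p2
  p2 = 0 | stopped
Q's transition system — 2 states:
  q0 = rec X. a.(0 + X + a.X) | —a→ q1
  q1 = 0 + (rec X. a.(0 + X + a.X)) + a.(rec X. a.(0 + X + a.X)) | —a→ q0, —a→ q1
Partition-refinement fixed point:
  B0 = {p0}
  B1 = {p1}
  B2 = {p2}
  B3 = {q0, q1}
p0 ∈ B0, q0 ∈ B3 → different blocks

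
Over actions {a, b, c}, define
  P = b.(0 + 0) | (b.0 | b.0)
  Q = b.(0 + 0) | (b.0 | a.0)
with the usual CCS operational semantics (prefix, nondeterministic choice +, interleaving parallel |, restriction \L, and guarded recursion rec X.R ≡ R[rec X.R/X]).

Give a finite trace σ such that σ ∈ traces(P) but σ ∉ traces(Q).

Reachable graph of P (8 states):
  m0 = b.(0 + 0) | (b.0 | b.0) → --b--▸ m1, --b--▸ m2, --b--▸ m3
  m1 = (0 + 0) | (b.0 | b.0) → --b--▸ m4, --b--▸ m5
  m2 = b.(0 + 0) | (0 | b.0) → --b--▸ m4, --b--▸ m6
  m3 = b.(0 + 0) | (b.0 | 0) → --b--▸ m5, --b--▸ m6
  m4 = (0 + 0) | (0 | b.0) → --b--▸ m7
  m5 = (0 + 0) | (b.0 | 0) → --b--▸ m7
  m6 = b.(0 + 0) | (0 | 0) → --b--▸ m7
  m7 = (0 + 0) | (0 | 0) → ·
Reachable graph of Q (8 states):
  n0 = b.(0 + 0) | (b.0 | a.0) → --a--▸ n1, --b--▸ n2, --b--▸ n3
  n1 = b.(0 + 0) | (b.0 | 0) → --b--▸ n4, --b--▸ n5
  n2 = (0 + 0) | (b.0 | a.0) → --a--▸ n4, --b--▸ n6
  n3 = b.(0 + 0) | (0 | a.0) → --a--▸ n5, --b--▸ n6
  n4 = (0 + 0) | (b.0 | 0) → --b--▸ n7
  n5 = b.(0 + 0) | (0 | 0) → --b--▸ n7
  n6 = (0 + 0) | (0 | a.0) → --a--▸ n7
  n7 = (0 + 0) | (0 | 0) → ·
Trace ⟨bbb⟩ through P, begin at {m0}:
  step 1 (b): {m1, m2, m3}
  step 2 (b): {m4, m5, m6}
  step 3 (b): {m7}
  P completes σ.
Trace ⟨bbb⟩ through Q, begin at {n0}:
  step 1 (b): {n2, n3}
  step 2 (b): {n6}
  step 3 (b): ∅ (Q stuck)

bbb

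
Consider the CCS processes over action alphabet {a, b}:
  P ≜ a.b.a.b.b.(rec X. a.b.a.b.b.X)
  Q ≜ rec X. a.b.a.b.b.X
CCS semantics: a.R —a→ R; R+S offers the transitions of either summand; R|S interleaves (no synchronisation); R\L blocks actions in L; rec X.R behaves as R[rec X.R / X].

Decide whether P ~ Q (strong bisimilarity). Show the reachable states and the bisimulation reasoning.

P ~ Q

Reachable graph of P (6 states):
  u0 = a.b.a.b.b.(rec X. a.b.a.b.b.X) :: =a=> u1
  u1 = b.a.b.b.(rec X. a.b.a.b.b.X) :: =b=> u2
  u2 = a.b.b.(rec X. a.b.a.b.b.X) :: =a=> u3
  u3 = b.b.(rec X. a.b.a.b.b.X) :: =b=> u4
  u4 = b.(rec X. a.b.a.b.b.X) :: =b=> u5
  u5 = rec X. a.b.a.b.b.X :: =a=> u1
Reachable graph of Q (5 states):
  v0 = rec X. a.b.a.b.b.X :: =a=> v1
  v1 = b.a.b.b.(rec X. a.b.a.b.b.X) :: =b=> v2
  v2 = a.b.b.(rec X. a.b.a.b.b.X) :: =a=> v3
  v3 = b.b.(rec X. a.b.a.b.b.X) :: =b=> v4
  v4 = b.(rec X. a.b.a.b.b.X) :: =b=> v0
Bisimilarity quotient blocks:
  B0 = {u0, u5, v0}
  B1 = {u1, v1}
  B2 = {u2, v2}
  B3 = {u3, v3}
  B4 = {u4, v4}
u0 ∈ B0, v0 ∈ B0 → same block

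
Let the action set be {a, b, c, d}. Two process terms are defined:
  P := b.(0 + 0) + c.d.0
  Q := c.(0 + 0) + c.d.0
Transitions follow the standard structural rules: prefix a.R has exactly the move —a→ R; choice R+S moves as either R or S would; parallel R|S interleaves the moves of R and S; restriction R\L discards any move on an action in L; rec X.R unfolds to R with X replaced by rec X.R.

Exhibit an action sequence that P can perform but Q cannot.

P's transition system — 4 states:
  s0 = b.(0 + 0) + c.d.0 → =b=> s1, =c=> s2
  s1 = 0 + 0 → ∅
  s2 = d.0 → =d=> s3
  s3 = 0 → ∅
Q's transition system — 4 states:
  t0 = c.(0 + 0) + c.d.0 → =c=> t1, =c=> t2
  t1 = 0 + 0 → ∅
  t2 = d.0 → =d=> t3
  t3 = 0 → ∅
Trace ⟨b⟩ through P, begin at {s0}:
  step 1 (b): {s1}
  — P admits the full trace.
Trace ⟨b⟩ through Q, begin at {t0}:
  step 1 (b): ∅ (Q stuck)

b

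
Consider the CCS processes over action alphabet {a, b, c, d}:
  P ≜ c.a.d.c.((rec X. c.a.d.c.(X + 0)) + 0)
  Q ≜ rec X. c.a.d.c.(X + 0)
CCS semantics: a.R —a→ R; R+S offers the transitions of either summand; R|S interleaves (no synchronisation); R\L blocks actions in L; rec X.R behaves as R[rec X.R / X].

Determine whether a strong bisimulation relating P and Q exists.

LTS(P): 5 reachable states
  u0 = c.a.d.c.((rec X. c.a.d.c.(X + 0)) + 0) has moves -c-> u1
  u1 = a.d.c.((rec X. c.a.d.c.(X + 0)) + 0) has moves -a-> u2
  u2 = d.c.((rec X. c.a.d.c.(X + 0)) + 0) has moves -d-> u3
  u3 = c.((rec X. c.a.d.c.(X + 0)) + 0) has moves -c-> u4
  u4 = (rec X. c.a.d.c.(X + 0)) + 0 has moves -c-> u1
LTS(Q): 5 reachable states
  v0 = rec X. c.a.d.c.(X + 0) has moves -c-> v1
  v1 = a.d.c.((rec X. c.a.d.c.(X + 0)) + 0) has moves -a-> v2
  v2 = d.c.((rec X. c.a.d.c.(X + 0)) + 0) has moves -d-> v3
  v3 = c.((rec X. c.a.d.c.(X + 0)) + 0) has moves -c-> v4
  v4 = (rec X. c.a.d.c.(X + 0)) + 0 has moves -c-> v1
Bisimilarity quotient blocks:
  B0 = {u0, u4, v0, v4}
  B1 = {u1, v1}
  B2 = {u2, v2}
  B3 = {u3, v3}
u0 ∈ B0, v0 ∈ B0 → same block

P ~ Q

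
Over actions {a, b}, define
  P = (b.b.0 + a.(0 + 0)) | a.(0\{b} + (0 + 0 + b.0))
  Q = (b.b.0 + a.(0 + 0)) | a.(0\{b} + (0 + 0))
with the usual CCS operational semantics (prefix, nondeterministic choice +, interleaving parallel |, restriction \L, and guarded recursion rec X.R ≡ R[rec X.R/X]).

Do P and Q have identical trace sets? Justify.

Reachable graph of P (12 states):
  u0 = (b.b.0 + a.(0 + 0)) | a.(0\{b} + (0 + 0 + b.0)) | -a-> u1, -a-> u2, -b-> u3
  u1 = (0 + 0) | a.(0\{b} + (0 + 0 + b.0)) | -a-> u4
  u2 = (b.b.0 + a.(0 + 0)) | (0\{b} + (0 + 0 + b.0)) | -a-> u4, -b-> u5, -b-> u6
  u3 = b.0 | a.(0\{b} + (0 + 0 + b.0)) | -a-> u6, -b-> u7
  u4 = (0 + 0) | (0\{b} + (0 + 0 + b.0)) | -b-> u8
  u5 = (b.b.0 + a.(0 + 0)) | 0 | -a-> u8, -b-> u9
  u6 = b.0 | (0\{b} + (0 + 0 + b.0)) | -b-> u10, -b-> u9
  u7 = 0 | a.(0\{b} + (0 + 0 + b.0)) | -a-> u10
  u8 = (0 + 0) | 0 | (no moves)
  u9 = b.0 | 0 | -b-> u11
  u10 = 0 | (0\{b} + (0 + 0 + b.0)) | -b-> u11
  u11 = 0 | 0 | (no moves)
Reachable graph of Q (8 states):
  v0 = (b.b.0 + a.(0 + 0)) | a.(0\{b} + (0 + 0)) | -a-> v1, -a-> v2, -b-> v3
  v1 = (0 + 0) | a.(0\{b} + (0 + 0)) | -a-> v4
  v2 = (b.b.0 + a.(0 + 0)) | (0\{b} + (0 + 0)) | -a-> v4, -b-> v5
  v3 = b.0 | a.(0\{b} + (0 + 0)) | -a-> v5, -b-> v6
  v4 = (0 + 0) | (0\{b} + (0 + 0)) | (no moves)
  v5 = b.0 | (0\{b} + (0 + 0)) | -b-> v7
  v6 = 0 | a.(0\{b} + (0 + 0)) | -a-> v7
  v7 = 0 | (0\{b} + (0 + 0)) | (no moves)
Trace ⟨aab⟩ through P, begin at {u0}:
  [1] a ⇒ {u1, u2}
  [2] a ⇒ {u4}
  [3] b ⇒ {u8}
  P completes σ.
Trace ⟨aab⟩ through Q, begin at {v0}:
  [1] a ⇒ {v1, v2}
  [2] a ⇒ {v4}
  [3] b ⇒ no successor for Q

trace-distinct — witness ⟨aab⟩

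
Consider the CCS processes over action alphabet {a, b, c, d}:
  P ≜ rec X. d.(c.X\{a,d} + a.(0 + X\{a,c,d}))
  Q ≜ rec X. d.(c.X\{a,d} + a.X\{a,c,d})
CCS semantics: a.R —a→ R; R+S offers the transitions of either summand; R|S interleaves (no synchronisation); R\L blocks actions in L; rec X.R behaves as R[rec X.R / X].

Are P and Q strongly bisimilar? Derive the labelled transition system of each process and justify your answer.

P ~ Q

P's transition system — 4 states:
  p0 = rec X. d.(c.X\{a,d} + a.(0 + X\{a,c,d})) → =d=> p1
  p1 = c.(rec X. d.(c.X\{a,d} + a.(0 + X\{a,c,d})))\{a,d} + a.(0 + (rec X. d.(c.X\{a,d} + a.(0 + X\{a,c,d})))\{a,c,d}) → =a=> p2, =c=> p3
  p2 = 0 + (rec X. d.(c.X\{a,d} + a.(0 + X\{a,c,d})))\{a,c,d} → deadlocked
  p3 = (rec X. d.(c.X\{a,d} + a.(0 + X\{a,c,d})))\{a,d} → deadlocked
Q's transition system — 4 states:
  q0 = rec X. d.(c.X\{a,d} + a.X\{a,c,d}) → =d=> q1
  q1 = c.(rec X. d.(c.X\{a,d} + a.X\{a,c,d}))\{a,d} + a.(rec X. d.(c.X\{a,d} + a.X\{a,c,d}))\{a,c,d} → =a=> q2, =c=> q3
  q2 = (rec X. d.(c.X\{a,d} + a.X\{a,c,d}))\{a,c,d} → deadlocked
  q3 = (rec X. d.(c.X\{a,d} + a.X\{a,c,d}))\{a,d} → deadlocked
Partition-refinement fixed point:
  B0 = {p0, q0}
  B1 = {p1, q1}
  B2 = {p2, p3, q2, q3}
p0 ∈ B0, q0 ∈ B0 → same block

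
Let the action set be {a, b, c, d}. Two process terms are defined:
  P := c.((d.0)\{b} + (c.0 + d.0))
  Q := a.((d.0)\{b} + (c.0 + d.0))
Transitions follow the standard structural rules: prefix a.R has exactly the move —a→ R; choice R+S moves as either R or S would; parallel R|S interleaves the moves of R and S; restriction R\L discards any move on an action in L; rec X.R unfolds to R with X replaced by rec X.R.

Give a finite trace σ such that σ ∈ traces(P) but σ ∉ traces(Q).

c

LTS(P): 4 reachable states
  m0 = c.((d.0)\{b} + (c.0 + d.0)) ⊢ --c--▸ m1
  m1 = (d.0)\{b} + (c.0 + d.0) ⊢ --c--▸ m2, --d--▸ m2, --d--▸ m3
  m2 = 0 ⊢ ∅
  m3 = 0\{b} ⊢ ∅
LTS(Q): 4 reachable states
  n0 = a.((d.0)\{b} + (c.0 + d.0)) ⊢ --a--▸ n1
  n1 = (d.0)\{b} + (c.0 + d.0) ⊢ --c--▸ n2, --d--▸ n2, --d--▸ n3
  n2 = 0 ⊢ ∅
  n3 = 0\{b} ⊢ ∅
Trace ⟨c⟩ through P, begin at {m0}:
  step 1 (c): {m1}
  — P admits the full trace.
Trace ⟨c⟩ through Q, begin at {n0}:
  step 1 (c): ∅  — Q cannot continue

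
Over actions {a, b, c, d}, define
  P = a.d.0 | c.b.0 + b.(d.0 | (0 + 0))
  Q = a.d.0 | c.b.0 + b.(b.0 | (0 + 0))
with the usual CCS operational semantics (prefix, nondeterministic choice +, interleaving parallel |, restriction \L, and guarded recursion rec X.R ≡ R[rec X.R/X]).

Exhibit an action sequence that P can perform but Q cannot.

bd

Reachable graph of P (11 states):
  m0 = a.d.0 | c.b.0 + b.(d.0 | (0 + 0)) has moves ··a··> m1, ··b··> m2, ··c··> m3
  m1 = d.0 | c.b.0 has moves ··c··> m4, ··d··> m5
  m2 = d.0 | (0 + 0) has moves ··d··> m6
  m3 = a.d.0 | b.0 has moves ··a··> m4, ··b··> m7
  m4 = d.0 | b.0 has moves ··b··> m8, ··d··> m9
  m5 = 0 | c.b.0 has moves ··c··> m9
  m6 = 0 | (0 + 0) has moves ∅
  m7 = a.d.0 | 0 has moves ··a··> m8
  m8 = d.0 | 0 has moves ··d··> m10
  m9 = 0 | b.0 has moves ··b··> m10
  m10 = 0 | 0 has moves ∅
Reachable graph of Q (11 states):
  n0 = a.d.0 | c.b.0 + b.(b.0 | (0 + 0)) has moves ··a··> n1, ··b··> n2, ··c··> n3
  n1 = d.0 | c.b.0 has moves ··c··> n4, ··d··> n5
  n2 = b.0 | (0 + 0) has moves ··b··> n6
  n3 = a.d.0 | b.0 has moves ··a··> n4, ··b··> n7
  n4 = d.0 | b.0 has moves ··b··> n8, ··d··> n9
  n5 = 0 | c.b.0 has moves ··c··> n9
  n6 = 0 | (0 + 0) has moves ∅
  n7 = a.d.0 | 0 has moves ··a··> n8
  n8 = d.0 | 0 has moves ··d··> n10
  n9 = 0 | b.0 has moves ··b··> n10
  n10 = 0 | 0 has moves ∅
Trace ⟨bd⟩ through P, begin at {m0}:
  [1] b ⇒ {m2}
  [2] d ⇒ {m6}
  — P admits the full trace.
Trace ⟨bd⟩ through Q, begin at {n0}:
  [1] b ⇒ {n2}
  [2] d ⇒ ∅  — Q cannot continue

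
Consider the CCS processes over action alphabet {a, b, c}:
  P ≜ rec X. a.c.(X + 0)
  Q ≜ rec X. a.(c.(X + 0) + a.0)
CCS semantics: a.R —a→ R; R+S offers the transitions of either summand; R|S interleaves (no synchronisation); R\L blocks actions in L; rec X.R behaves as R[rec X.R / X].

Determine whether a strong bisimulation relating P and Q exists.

LTS(P): 3 reachable states
  s0 = rec X. a.c.(X + 0) → =a=> s1
  s1 = c.((rec X. a.c.(X + 0)) + 0) → =c=> s2
  s2 = (rec X. a.c.(X + 0)) + 0 → =a=> s1
LTS(Q): 4 reachable states
  t0 = rec X. a.(c.(X + 0) + a.0) → =a=> t1
  t1 = c.((rec X. a.(c.(X + 0) + a.0)) + 0) + a.0 → =a=> t2, =c=> t3
  t2 = 0 → ·
  t3 = (rec X. a.(c.(X + 0) + a.0)) + 0 → =a=> t1
Bisimilarity quotient blocks:
  B0 = {s0, s2}
  B1 = {s1}
  B2 = {t0, t3}
  B3 = {t1}
  B4 = {t2}
s0 ∈ B0, t0 ∈ B2 → different blocks

P ≁ Q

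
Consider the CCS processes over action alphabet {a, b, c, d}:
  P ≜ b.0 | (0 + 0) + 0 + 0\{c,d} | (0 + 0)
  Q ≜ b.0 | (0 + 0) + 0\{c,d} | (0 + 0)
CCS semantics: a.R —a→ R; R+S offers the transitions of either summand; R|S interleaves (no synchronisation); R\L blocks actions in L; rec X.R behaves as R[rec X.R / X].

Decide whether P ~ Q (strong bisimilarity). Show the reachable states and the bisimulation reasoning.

bisimilar

Reachable graph of P (2 states):
  s0 = b.0 | (0 + 0) + 0 + 0\{c,d} | (0 + 0) | —b→ s1
  s1 = 0 | (0 + 0) | stopped
Reachable graph of Q (2 states):
  t0 = b.0 | (0 + 0) + 0\{c,d} | (0 + 0) | —b→ t1
  t1 = 0 | (0 + 0) | stopped
Coarsest stable partition (strong bisimilarity classes):
  B0 = {s0, t0}
  B1 = {s1, t1}
s0 ∈ B0, t0 ∈ B0 → same block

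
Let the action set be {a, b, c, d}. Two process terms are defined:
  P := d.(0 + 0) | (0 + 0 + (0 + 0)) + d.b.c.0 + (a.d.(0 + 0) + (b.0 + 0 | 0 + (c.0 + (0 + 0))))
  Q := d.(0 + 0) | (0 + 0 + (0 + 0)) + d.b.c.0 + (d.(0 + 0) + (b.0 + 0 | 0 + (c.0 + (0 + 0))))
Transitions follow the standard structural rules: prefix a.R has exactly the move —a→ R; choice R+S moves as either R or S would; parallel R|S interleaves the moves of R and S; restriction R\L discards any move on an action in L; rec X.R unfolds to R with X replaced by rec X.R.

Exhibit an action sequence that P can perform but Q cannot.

LTS(P): 7 reachable states
  p0 = d.(0 + 0) | (0 + 0 + (0 + 0)) + d.b.c.0 + (a.d.(0 + 0) + (b.0 + 0 | 0 + (c.0 + (0 + 0)))) has moves —a→ p1, —b→ p2, —c→ p2, —d→ p3, —d→ p4
  p1 = d.(0 + 0) has moves —d→ p5
  p2 = 0 has moves stopped
  p3 = (0 + 0) | (0 + 0 + (0 + 0)) has moves stopped
  p4 = b.c.0 has moves —b→ p6
  p5 = 0 + 0 has moves stopped
  p6 = c.0 has moves —c→ p2
LTS(Q): 6 reachable states
  q0 = d.(0 + 0) | (0 + 0 + (0 + 0)) + d.b.c.0 + (d.(0 + 0) + (b.0 + 0 | 0 + (c.0 + (0 + 0)))) has moves —b→ q1, —c→ q1, —d→ q2, —d→ q3, —d→ q4
  q1 = 0 has moves stopped
  q2 = (0 + 0) | (0 + 0 + (0 + 0)) has moves stopped
  q3 = 0 + 0 has moves stopped
  q4 = b.c.0 has moves —b→ q5
  q5 = c.0 has moves —c→ q1
Trace ⟨a⟩ through P, begin at {p0}:
  step 1 (a): {p1}
  — P admits the full trace.
Trace ⟨a⟩ through Q, begin at {q0}:
  step 1 (a): no successor for Q

a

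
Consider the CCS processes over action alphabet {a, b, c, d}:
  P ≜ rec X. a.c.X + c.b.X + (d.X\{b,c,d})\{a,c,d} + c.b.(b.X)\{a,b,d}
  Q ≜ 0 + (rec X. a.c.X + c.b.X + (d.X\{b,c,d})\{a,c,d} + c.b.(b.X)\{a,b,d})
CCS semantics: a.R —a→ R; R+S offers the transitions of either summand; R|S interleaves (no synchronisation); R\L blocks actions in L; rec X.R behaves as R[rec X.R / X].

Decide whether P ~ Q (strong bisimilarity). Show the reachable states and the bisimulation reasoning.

bisimilar

LTS(P): 5 reachable states
  p0 = rec X. a.c.X + c.b.X + (d.X\{b,c,d})\{a,c,d} + c.b.(b.X)\{a,b,d} has moves --a--▸ p1, --c--▸ p2, --c--▸ p3
  p1 = c.(rec X. a.c.X + c.b.X + (d.X\{b,c,d})\{a,c,d} + c.b.(b.X)\{a,b,d}) has moves --c--▸ p0
  p2 = b.(b.(rec X. a.c.X + c.b.X + (d.X\{b,c,d})\{a,c,d} + c.b.(b.X)\{a,b,d}))\{a,b,d} has moves --b--▸ p4
  p3 = b.(rec X. a.c.X + c.b.X + (d.X\{b,c,d})\{a,c,d} + c.b.(b.X)\{a,b,d}) has moves --b--▸ p0
  p4 = (b.(rec X. a.c.X + c.b.X + (d.X\{b,c,d})\{a,c,d} + c.b.(b.X)\{a,b,d}))\{a,b,d} has moves deadlocked
LTS(Q): 6 reachable states
  q0 = 0 + (rec X. a.c.X + c.b.X + (d.X\{b,c,d})\{a,c,d} + c.b.(b.X)\{a,b,d}) has moves --a--▸ q1, --c--▸ q2, --c--▸ q3
  q1 = c.(rec X. a.c.X + c.b.X + (d.X\{b,c,d})\{a,c,d} + c.b.(b.X)\{a,b,d}) has moves --c--▸ q4
  q2 = b.(b.(rec X. a.c.X + c.b.X + (d.X\{b,c,d})\{a,c,d} + c.b.(b.X)\{a,b,d}))\{a,b,d} has moves --b--▸ q5
  q3 = b.(rec X. a.c.X + c.b.X + (d.X\{b,c,d})\{a,c,d} + c.b.(b.X)\{a,b,d}) has moves --b--▸ q4
  q4 = rec X. a.c.X + c.b.X + (d.X\{b,c,d})\{a,c,d} + c.b.(b.X)\{a,b,d} has moves --a--▸ q1, --c--▸ q2, --c--▸ q3
  q5 = (b.(rec X. a.c.X + c.b.X + (d.X\{b,c,d})\{a,c,d} + c.b.(b.X)\{a,b,d}))\{a,b,d} has moves deadlocked
Bisimilarity quotient blocks:
  B0 = {p0, q0, q4}
  B1 = {p1, q1}
  B2 = {p3, q3}
  B3 = {p2, q2}
  B4 = {p4, q5}
p0 ∈ B0, q0 ∈ B0 → same block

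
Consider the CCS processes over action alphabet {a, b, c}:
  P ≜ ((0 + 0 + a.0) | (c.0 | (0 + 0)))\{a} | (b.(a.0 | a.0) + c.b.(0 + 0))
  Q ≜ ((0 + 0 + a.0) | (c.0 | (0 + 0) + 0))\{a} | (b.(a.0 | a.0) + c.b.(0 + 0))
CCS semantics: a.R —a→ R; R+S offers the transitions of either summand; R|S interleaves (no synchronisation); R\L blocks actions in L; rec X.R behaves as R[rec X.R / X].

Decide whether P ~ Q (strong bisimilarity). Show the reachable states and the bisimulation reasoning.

P ~ Q

P's transition system — 14 states:
  m0 = ((0 + 0 + a.0) | (c.0 | (0 + 0)))\{a} | (b.(a.0 | a.0) + c.b.(0 + 0)) has moves —b→ m1, —c→ m2, —c→ m3
  m1 = ((0 + 0 + a.0) | (c.0 | (0 + 0)))\{a} | (a.0 | a.0) has moves —a→ m4, —a→ m5, —c→ m6
  m2 = ((0 + 0 + a.0) | (0 | (0 + 0)))\{a} | (b.(a.0 | a.0) + c.b.(0 + 0)) has moves —b→ m6, —c→ m7
  m3 = ((0 + 0 + a.0) | (c.0 | (0 + 0)))\{a} | b.(0 + 0) has moves —b→ m8, —c→ m7
  m4 = ((0 + 0 + a.0) | (c.0 | (0 + 0)))\{a} | (0 | a.0) has moves —a→ m9, —c→ m10
  m5 = ((0 + 0 + a.0) | (c.0 | (0 + 0)))\{a} | (a.0 | 0) has moves —a→ m9, —c→ m11
  m6 = ((0 + 0 + a.0) | (0 | (0 + 0)))\{a} | (a.0 | a.0) has moves —a→ m10, —a→ m11
  m7 = ((0 + 0 + a.0) | (0 | (0 + 0)))\{a} | b.(0 + 0) has moves —b→ m12
  m8 = ((0 + 0 + a.0) | (c.0 | (0 + 0)))\{a} | (0 + 0) has moves —c→ m12
  m9 = ((0 + 0 + a.0) | (c.0 | (0 + 0)))\{a} | (0 | 0) has moves —c→ m13
  m10 = ((0 + 0 + a.0) | (0 | (0 + 0)))\{a} | (0 | a.0) has moves —a→ m13
  m11 = ((0 + 0 + a.0) | (0 | (0 + 0)))\{a} | (a.0 | 0) has moves —a→ m13
  m12 = ((0 + 0 + a.0) | (0 | (0 + 0)))\{a} | (0 + 0) has moves ∅
  m13 = ((0 + 0 + a.0) | (0 | (0 + 0)))\{a} | (0 | 0) has moves ∅
Q's transition system — 14 states:
  n0 = ((0 + 0 + a.0) | (c.0 | (0 + 0) + 0))\{a} | (b.(a.0 | a.0) + c.b.(0 + 0)) has moves —b→ n1, —c→ n2, —c→ n3
  n1 = ((0 + 0 + a.0) | (c.0 | (0 + 0) + 0))\{a} | (a.0 | a.0) has moves —a→ n4, —a→ n5, —c→ n6
  n2 = ((0 + 0 + a.0) | (0 | (0 + 0)))\{a} | (b.(a.0 | a.0) + c.b.(0 + 0)) has moves —b→ n6, —c→ n7
  n3 = ((0 + 0 + a.0) | (c.0 | (0 + 0) + 0))\{a} | b.(0 + 0) has moves —b→ n8, —c→ n7
  n4 = ((0 + 0 + a.0) | (c.0 | (0 + 0) + 0))\{a} | (0 | a.0) has moves —a→ n9, —c→ n10
  n5 = ((0 + 0 + a.0) | (c.0 | (0 + 0) + 0))\{a} | (a.0 | 0) has moves —a→ n9, —c→ n11
  n6 = ((0 + 0 + a.0) | (0 | (0 + 0)))\{a} | (a.0 | a.0) has moves —a→ n10, —a→ n11
  n7 = ((0 + 0 + a.0) | (0 | (0 + 0)))\{a} | b.(0 + 0) has moves —b→ n12
  n8 = ((0 + 0 + a.0) | (c.0 | (0 + 0) + 0))\{a} | (0 + 0) has moves —c→ n12
  n9 = ((0 + 0 + a.0) | (c.0 | (0 + 0) + 0))\{a} | (0 | 0) has moves —c→ n13
  n10 = ((0 + 0 + a.0) | (0 | (0 + 0)))\{a} | (0 | a.0) has moves —a→ n13
  n11 = ((0 + 0 + a.0) | (0 | (0 + 0)))\{a} | (a.0 | 0) has moves —a→ n13
  n12 = ((0 + 0 + a.0) | (0 | (0 + 0)))\{a} | (0 + 0) has moves ∅
  n13 = ((0 + 0 + a.0) | (0 | (0 + 0)))\{a} | (0 | 0) has moves ∅
Partition-refinement fixed point:
  B0 = {m0, n0}
  B1 = {m1, n1}
  B2 = {m4, m5, n4, n5}
  B3 = {m10, m11, n10, n11}
  B4 = {m12, m13, n12, n13}
  B5 = {m8, m9, n8, n9}
  B6 = {m6, n6}
  B7 = {m2, n2}
  B8 = {m7, n7}
  B9 = {m3, n3}
m0 ∈ B0, n0 ∈ B0 → same block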